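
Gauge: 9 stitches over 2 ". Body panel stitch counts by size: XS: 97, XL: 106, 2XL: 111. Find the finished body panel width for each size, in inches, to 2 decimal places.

9/2 = 4.5 sts per in.
XS: 97 / 4.5 = 21.556 → 21.56 in.
XL: 106 / 4.5 = 23.556 → 23.56 in.
2XL: 111 / 4.5 = 24.667 → 24.67 in.

XS 21.56 inches; XL 23.56 inches; 2XL 24.67 inches.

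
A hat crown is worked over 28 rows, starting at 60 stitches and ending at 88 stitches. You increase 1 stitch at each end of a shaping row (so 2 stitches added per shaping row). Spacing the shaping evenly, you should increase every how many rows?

Stitches to add: |88 − 60| = 28.
Shaping rows needed: 28 / 2 = 14.
28 rows / 14 = every 2 rows.

Increase every 2nd row.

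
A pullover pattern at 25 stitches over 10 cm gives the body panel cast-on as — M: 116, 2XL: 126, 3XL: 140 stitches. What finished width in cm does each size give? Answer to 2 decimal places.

25/10 = 2.5 sts per cm.
M: 116 / 2.5 = 46.400 → 46.40 cm.
2XL: 126 / 2.5 = 50.400 → 50.40 cm.
3XL: 140 / 2.5 = 56.000 → 56.00 cm.

M 46.40 cm; 2XL 50.40 cm; 3XL 56.00 cm.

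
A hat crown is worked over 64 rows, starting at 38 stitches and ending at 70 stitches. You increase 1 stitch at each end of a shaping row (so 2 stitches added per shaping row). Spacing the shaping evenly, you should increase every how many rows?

Increase every 4th row.

Stitches to add: |70 − 38| = 32.
Shaping rows needed: 32 / 2 = 16.
64 rows / 16 = every 4 rows.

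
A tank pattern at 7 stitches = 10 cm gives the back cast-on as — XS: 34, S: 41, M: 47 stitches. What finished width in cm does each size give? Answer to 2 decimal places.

XS 48.57 cm; S 58.57 cm; M 67.14 cm.

7/10 = 0.7 sts per cm.
XS: 34 / 0.7 = 48.571 → 48.57 cm.
S: 41 / 0.7 = 58.571 → 58.57 cm.
M: 47 / 0.7 = 67.143 → 67.14 cm.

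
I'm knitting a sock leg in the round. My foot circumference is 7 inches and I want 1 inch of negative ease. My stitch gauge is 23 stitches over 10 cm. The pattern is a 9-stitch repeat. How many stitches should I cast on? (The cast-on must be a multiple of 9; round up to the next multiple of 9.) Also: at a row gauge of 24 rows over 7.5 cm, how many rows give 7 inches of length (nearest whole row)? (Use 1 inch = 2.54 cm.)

Cast on 36 stitches; work 57 rows.

Finished = 7 − 1 = 6 inches.
6 inches × 2.54 = 15.24 cm.
23/10 = 2.3 sts per cm; 15.24 × 2.3 = 35.05 sts.
Next multiple of 9 → 36.
7 inches = 17.78 cm; × 3.2 = 56.90 → 57 rows.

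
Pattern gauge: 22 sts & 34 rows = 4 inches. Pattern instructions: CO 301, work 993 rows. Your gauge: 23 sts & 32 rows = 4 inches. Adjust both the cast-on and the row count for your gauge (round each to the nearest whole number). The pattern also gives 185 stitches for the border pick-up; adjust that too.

Stitches: 301 × 23/22 = 314.68 → 315.
Rows: 993 × 32/34 = 934.59 → 935.
border pick-up: 185 × 23/22 = 193.41 → 193.

Cast on 315 stitches; work 935 rows; border pick-up 193 stitches.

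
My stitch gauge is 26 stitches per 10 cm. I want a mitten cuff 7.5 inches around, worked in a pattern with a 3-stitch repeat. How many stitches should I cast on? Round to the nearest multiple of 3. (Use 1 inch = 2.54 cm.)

Cast on 51 stitches.

7.5 in = 7.5 × 2.54 = 19.05 cm.
26 / 10 = 2.6 sts/cm.
19.05 × 2.6 = 49.53 sts.
→ 51.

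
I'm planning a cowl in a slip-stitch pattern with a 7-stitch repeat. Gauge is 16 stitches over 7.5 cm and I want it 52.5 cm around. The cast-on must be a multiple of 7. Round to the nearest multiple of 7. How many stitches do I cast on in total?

16 / 7.5 = 2.133 sts per cm.
52.5 × 2.133 = 112.00 sts.
Nearest multiple of 7: 112.

Cast on 112 stitches.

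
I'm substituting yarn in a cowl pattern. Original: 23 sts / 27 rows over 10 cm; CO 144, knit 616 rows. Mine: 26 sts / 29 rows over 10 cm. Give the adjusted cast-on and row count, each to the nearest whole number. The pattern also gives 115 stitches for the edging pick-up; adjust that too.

Stitches: 144 × 26/23 = 162.78 → 163.
Rows: 616 × 29/27 = 661.63 → 662.
edging pick-up: 115 × 26/23 = 130.00 → 130.

Cast on 163 stitches; work 662 rows; edging pick-up 130 stitches.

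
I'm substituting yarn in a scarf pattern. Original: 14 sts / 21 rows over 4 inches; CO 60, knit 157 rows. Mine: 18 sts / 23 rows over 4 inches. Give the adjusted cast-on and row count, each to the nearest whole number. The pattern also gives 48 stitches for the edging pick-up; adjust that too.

Cast on 77 stitches; work 172 rows; edging pick-up 62 stitches.

Stitches: 60 × 18/14 = 77.14 → 77.
Rows: 157 × 23/21 = 171.95 → 172.
edging pick-up: 48 × 18/14 = 61.71 → 62.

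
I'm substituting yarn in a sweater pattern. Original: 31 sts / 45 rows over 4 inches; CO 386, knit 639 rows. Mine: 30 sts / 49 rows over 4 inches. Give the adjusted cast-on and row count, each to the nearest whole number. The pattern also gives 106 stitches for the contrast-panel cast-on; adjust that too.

Cast on 374 stitches; work 696 rows; contrast-panel cast-on 103 stitches.

Stitches: 386 × 30/31 = 373.55 → 374.
Rows: 639 × 49/45 = 695.80 → 696.
contrast-panel cast-on: 106 × 30/31 = 102.58 → 103.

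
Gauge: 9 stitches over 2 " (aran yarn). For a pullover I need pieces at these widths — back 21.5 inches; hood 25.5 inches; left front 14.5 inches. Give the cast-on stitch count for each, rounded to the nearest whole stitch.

Rate = 9/2 = 4.5 sts per in.
back: 21.5 × 4.5 = 96.75 → 97.
hood: 25.5 × 4.5 = 114.75 → 115.
left front: 14.5 × 4.5 = 65.25 → 65.

back 97; hood 115; left front 65.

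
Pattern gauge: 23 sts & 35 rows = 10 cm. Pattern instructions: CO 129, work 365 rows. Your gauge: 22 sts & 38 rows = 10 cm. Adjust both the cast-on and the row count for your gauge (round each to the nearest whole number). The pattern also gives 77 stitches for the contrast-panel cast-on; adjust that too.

Cast on 123 stitches; work 396 rows; contrast-panel cast-on 74 stitches.

Stitches: 129 × 22/23 = 123.39 → 123.
Rows: 365 × 38/35 = 396.29 → 396.
contrast-panel cast-on: 77 × 22/23 = 73.65 → 74.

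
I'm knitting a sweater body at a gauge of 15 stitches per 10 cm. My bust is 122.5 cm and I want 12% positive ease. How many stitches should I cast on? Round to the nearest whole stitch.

Finished = 122.5 × 1.12 = 137.20 cm.
15 / 10 = 1.5 sts per cm.
137.20 × 1.5 = 205.80 sts.
→ 206 sts.

Cast on 206 stitches.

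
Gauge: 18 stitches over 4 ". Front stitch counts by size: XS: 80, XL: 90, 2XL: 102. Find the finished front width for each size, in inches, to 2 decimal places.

18/4 = 4.5 sts per in.
XS: 80 / 4.5 = 17.778 → 17.78 in.
XL: 90 / 4.5 = 20.000 → 20.00 in.
2XL: 102 / 4.5 = 22.667 → 22.67 in.

XS 17.78 inches; XL 20.00 inches; 2XL 22.67 inches.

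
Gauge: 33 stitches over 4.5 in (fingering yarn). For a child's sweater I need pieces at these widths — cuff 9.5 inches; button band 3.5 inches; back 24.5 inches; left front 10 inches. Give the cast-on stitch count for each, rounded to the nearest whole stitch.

cuff 70; button band 26; back 180; left front 73.

Rate = 33/4.5 = 7.333 sts per in.
cuff: 9.5 × 7.333 = 69.67 → 70.
button band: 3.5 × 7.333 = 25.67 → 26.
back: 24.5 × 7.333 = 179.67 → 180.
left front: 10 × 7.333 = 73.33 → 73.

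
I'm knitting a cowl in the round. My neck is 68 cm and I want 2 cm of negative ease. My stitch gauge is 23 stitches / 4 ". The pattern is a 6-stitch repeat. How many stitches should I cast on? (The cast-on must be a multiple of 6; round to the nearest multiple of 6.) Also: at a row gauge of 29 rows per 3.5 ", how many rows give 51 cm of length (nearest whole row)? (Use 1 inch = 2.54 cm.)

Cast on 150 stitches; work 166 rows.

Finished = 68 − 2 = 66 cm.
66 cm × 1/2.54 = 25.98 inches.
23/4 = 5.75 sts per in; 25.98 × 5.75 = 149.41 sts.
Nearest multiple of 6 → 150.
51 cm = 20.08 inches; × 8.286 = 166.37 → 166 rows.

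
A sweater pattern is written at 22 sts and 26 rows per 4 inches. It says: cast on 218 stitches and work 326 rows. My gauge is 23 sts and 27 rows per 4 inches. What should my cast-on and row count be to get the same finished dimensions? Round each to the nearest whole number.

Stitches: 218 × 23/22 = 227.91 → 228.
Rows: 326 × 27/26 = 338.54 → 339.

Cast on 228 stitches; work 339 rows.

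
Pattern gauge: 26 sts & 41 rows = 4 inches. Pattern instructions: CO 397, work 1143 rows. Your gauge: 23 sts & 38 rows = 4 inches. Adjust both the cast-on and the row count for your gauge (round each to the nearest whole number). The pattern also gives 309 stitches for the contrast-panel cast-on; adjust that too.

Stitches: 397 × 23/26 = 351.19 → 351.
Rows: 1143 × 38/41 = 1059.37 → 1059.
contrast-panel cast-on: 309 × 23/26 = 273.35 → 273.

Cast on 351 stitches; work 1059 rows; contrast-panel cast-on 273 stitches.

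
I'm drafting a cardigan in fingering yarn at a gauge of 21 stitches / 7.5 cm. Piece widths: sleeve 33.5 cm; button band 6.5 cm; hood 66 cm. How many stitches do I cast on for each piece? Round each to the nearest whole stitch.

Rate = 21/7.5 = 2.8 sts per cm.
sleeve: 33.5 × 2.8 = 93.80 → 94.
button band: 6.5 × 2.8 = 18.20 → 18.
hood: 66 × 2.8 = 184.80 → 185.

sleeve 94; button band 18; hood 185.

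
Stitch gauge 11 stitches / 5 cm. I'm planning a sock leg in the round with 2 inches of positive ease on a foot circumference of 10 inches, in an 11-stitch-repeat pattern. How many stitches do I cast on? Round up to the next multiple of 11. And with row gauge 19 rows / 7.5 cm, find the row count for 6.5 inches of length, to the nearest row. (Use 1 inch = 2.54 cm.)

Finished = 10 + 2 = 12 inches.
12 inches × 2.54 = 30.48 cm.
11/5 = 2.2 sts per cm; 30.48 × 2.2 = 67.06 sts.
Next multiple of 11 → 77.
6.5 inches = 16.51 cm; × 2.533 = 41.83 → 42 rows.

Cast on 77 stitches; work 42 rows.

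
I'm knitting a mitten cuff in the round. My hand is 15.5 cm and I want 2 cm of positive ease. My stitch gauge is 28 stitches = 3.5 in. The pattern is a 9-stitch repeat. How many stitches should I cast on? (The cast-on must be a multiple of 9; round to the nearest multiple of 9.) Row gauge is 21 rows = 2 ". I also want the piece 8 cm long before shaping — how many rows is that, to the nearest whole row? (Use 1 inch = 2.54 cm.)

Finished = 15.5 + 2 = 17.5 cm.
17.5 cm × 1/2.54 = 6.89 inches.
28/3.5 = 8 sts per in; 6.89 × 8 = 55.12 sts.
Nearest multiple of 9 → 54.
8 cm = 3.15 inches; × 10.5 = 33.07 → 33 rows.

Cast on 54 stitches; work 33 rows.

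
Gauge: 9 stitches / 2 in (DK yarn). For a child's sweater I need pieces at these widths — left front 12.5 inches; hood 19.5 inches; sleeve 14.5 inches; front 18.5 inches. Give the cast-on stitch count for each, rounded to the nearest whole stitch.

left front 56; hood 88; sleeve 65; front 83.

Rate = 9/2 = 4.5 sts per in.
left front: 12.5 × 4.5 = 56.25 → 56.
hood: 19.5 × 4.5 = 87.75 → 88.
sleeve: 14.5 × 4.5 = 65.25 → 65.
front: 18.5 × 4.5 = 83.25 → 83.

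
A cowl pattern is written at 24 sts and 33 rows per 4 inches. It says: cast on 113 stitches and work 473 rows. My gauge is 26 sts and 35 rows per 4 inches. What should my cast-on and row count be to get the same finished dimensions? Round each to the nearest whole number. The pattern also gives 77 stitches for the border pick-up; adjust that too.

Cast on 122 stitches; work 502 rows; border pick-up 83 stitches.

Stitches: 113 × 26/24 = 122.42 → 122.
Rows: 473 × 35/33 = 501.67 → 502.
border pick-up: 77 × 26/24 = 83.42 → 83.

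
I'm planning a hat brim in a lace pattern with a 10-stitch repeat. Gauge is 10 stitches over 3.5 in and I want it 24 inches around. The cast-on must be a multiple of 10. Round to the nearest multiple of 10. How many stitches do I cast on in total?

10 / 3.5 = 2.857 sts per inch.
24 × 2.857 = 68.57 sts.
Nearest multiple of 10: 70.

Cast on 70 stitches.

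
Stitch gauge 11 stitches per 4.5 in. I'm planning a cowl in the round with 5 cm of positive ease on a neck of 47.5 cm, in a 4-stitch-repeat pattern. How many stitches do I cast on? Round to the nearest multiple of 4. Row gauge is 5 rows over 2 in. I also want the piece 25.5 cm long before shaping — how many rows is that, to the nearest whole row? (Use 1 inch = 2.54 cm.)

Finished = 47.5 + 5 = 52.5 cm.
52.5 cm × 1/2.54 = 20.67 inches.
11/4.5 = 2.444 sts per in; 20.67 × 2.444 = 50.52 sts.
Nearest multiple of 4 → 52.
25.5 cm = 10.04 inches; × 2.5 = 25.10 → 25 rows.

Cast on 52 stitches; work 25 rows.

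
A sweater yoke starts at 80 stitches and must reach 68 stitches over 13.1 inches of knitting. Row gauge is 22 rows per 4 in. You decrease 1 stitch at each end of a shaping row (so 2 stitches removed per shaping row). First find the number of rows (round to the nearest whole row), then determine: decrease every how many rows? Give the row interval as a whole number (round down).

Decrease every 12th row.

Rows = 13.1 × 5.5 = 72.0 → 72 rows.
Stitches to remove: 12 → 6 shaping rows (at 2 st each).
72 / 6 = 12.00 → every 12 rows.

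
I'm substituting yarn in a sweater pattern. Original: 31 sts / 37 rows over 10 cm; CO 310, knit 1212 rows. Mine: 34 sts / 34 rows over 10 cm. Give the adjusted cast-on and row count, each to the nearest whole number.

Cast on 340 stitches; work 1114 rows.

Stitches: 310 × 34/31 = 340.00 → 340.
Rows: 1212 × 34/37 = 1113.73 → 1114.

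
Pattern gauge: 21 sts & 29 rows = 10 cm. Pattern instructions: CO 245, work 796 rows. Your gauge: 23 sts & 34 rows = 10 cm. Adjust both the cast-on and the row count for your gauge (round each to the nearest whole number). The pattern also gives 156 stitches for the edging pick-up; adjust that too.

Cast on 268 stitches; work 933 rows; edging pick-up 171 stitches.

Stitches: 245 × 23/21 = 268.33 → 268.
Rows: 796 × 34/29 = 933.24 → 933.
edging pick-up: 156 × 23/21 = 170.86 → 171.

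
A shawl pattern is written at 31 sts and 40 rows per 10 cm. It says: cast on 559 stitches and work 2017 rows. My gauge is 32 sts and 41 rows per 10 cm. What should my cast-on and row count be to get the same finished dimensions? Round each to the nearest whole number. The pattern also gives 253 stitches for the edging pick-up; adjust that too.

Stitches: 559 × 32/31 = 577.03 → 577.
Rows: 2017 × 41/40 = 2067.43 → 2067.
edging pick-up: 253 × 32/31 = 261.16 → 261.

Cast on 577 stitches; work 2067 rows; edging pick-up 261 stitches.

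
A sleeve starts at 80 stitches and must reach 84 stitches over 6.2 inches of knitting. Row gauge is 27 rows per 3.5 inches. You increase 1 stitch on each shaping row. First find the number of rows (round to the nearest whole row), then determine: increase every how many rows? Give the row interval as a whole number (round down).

Increase every 12th row.

Rows = 6.2 × 7.714 = 47.8 → 48 rows.
Stitches to add: 4 → 4 shaping rows (at 1 st each).
48 / 4 = 12.00 → every 12 rows.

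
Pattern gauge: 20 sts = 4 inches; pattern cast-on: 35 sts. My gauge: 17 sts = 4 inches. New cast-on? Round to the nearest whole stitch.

Scale factor = 17 / 20 = 0.850.
35 × 17 / 20 = 29.75 sts.
→ 30 sts.

Cast on 30 stitches.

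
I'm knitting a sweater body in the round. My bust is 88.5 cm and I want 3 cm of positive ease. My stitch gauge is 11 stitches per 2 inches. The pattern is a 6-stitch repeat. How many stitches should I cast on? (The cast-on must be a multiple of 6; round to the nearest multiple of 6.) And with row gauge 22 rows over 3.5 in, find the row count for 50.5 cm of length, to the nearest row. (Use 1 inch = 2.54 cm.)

Cast on 198 stitches; work 125 rows.

Finished = 88.5 + 3 = 91.5 cm.
91.5 cm × 1/2.54 = 36.02 inches.
11/2 = 5.5 sts per in; 36.02 × 5.5 = 198.13 sts.
Nearest multiple of 6 → 198.
50.5 cm = 19.88 inches; × 6.286 = 124.97 → 125 rows.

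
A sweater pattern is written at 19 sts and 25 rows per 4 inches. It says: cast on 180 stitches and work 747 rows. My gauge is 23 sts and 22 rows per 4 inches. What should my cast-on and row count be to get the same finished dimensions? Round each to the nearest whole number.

Cast on 218 stitches; work 657 rows.

Stitches: 180 × 23/19 = 217.89 → 218.
Rows: 747 × 22/25 = 657.36 → 657.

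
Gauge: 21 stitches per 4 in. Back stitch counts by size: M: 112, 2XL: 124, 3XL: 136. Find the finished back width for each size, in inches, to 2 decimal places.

21/4 = 5.25 sts per in.
M: 112 / 5.25 = 21.333 → 21.33 in.
2XL: 124 / 5.25 = 23.619 → 23.62 in.
3XL: 136 / 5.25 = 25.905 → 25.90 in.

M 21.33 inches; 2XL 23.62 inches; 3XL 25.90 inches.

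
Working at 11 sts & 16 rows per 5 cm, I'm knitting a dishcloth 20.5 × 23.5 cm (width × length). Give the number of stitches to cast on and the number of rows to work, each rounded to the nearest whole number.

Stitch gauge = 11/5 = 2.2 sts/cm; 20.5 × 2.2 = 45.10 → 45 sts.
Row gauge = 16/5 = 3.2 rows/cm; 23.5 × 3.2 = 75.20 → 75 rows.

Cast on 45 stitches and work 75 rows.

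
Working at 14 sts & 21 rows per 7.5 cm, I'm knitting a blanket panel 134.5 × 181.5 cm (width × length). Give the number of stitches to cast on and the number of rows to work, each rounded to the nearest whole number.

Cast on 251 stitches and work 508 rows.

Stitch gauge = 14/7.5 = 1.867 sts/cm; 134.5 × 1.867 = 251.07 → 251 sts.
Row gauge = 21/7.5 = 2.8 rows/cm; 181.5 × 2.8 = 508.20 → 508 rows.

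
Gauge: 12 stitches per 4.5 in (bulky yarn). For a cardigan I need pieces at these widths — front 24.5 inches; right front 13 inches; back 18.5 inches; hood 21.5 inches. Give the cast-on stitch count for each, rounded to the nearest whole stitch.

Rate = 12/4.5 = 2.667 sts per in.
front: 24.5 × 2.667 = 65.33 → 65.
right front: 13 × 2.667 = 34.67 → 35.
back: 18.5 × 2.667 = 49.33 → 49.
hood: 21.5 × 2.667 = 57.33 → 57.

front 65; right front 35; back 49; hood 57.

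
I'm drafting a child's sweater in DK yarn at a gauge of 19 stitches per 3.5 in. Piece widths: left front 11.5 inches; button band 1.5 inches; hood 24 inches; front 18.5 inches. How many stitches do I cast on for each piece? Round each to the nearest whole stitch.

left front 62; button band 8; hood 130; front 100.

Rate = 19/3.5 = 5.429 sts per in.
left front: 11.5 × 5.429 = 62.43 → 62.
button band: 1.5 × 5.429 = 8.14 → 8.
hood: 24 × 5.429 = 130.29 → 130.
front: 18.5 × 5.429 = 100.43 → 100.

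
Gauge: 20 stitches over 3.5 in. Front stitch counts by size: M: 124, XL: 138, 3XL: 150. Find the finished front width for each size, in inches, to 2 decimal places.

M 21.70 inches; XL 24.15 inches; 3XL 26.25 inches.

20/3.5 = 5.714 sts per in.
M: 124 / 5.714 = 21.700 → 21.70 in.
XL: 138 / 5.714 = 24.150 → 24.15 in.
3XL: 150 / 5.714 = 26.250 → 26.25 in.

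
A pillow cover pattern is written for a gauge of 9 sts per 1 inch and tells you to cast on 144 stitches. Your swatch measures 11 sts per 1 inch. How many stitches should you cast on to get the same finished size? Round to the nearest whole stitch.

CO 176 sts.

Scale factor = 11 / 9 = 1.222.
144 × 11 / 9 = 176.00 sts.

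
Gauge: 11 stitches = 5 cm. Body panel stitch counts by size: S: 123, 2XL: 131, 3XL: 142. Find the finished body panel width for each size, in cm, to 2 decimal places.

S 55.91 cm; 2XL 59.55 cm; 3XL 64.55 cm.

11/5 = 2.2 sts per cm.
S: 123 / 2.2 = 55.909 → 55.91 cm.
2XL: 131 / 2.2 = 59.545 → 59.55 cm.
3XL: 142 / 2.2 = 64.545 → 64.55 cm.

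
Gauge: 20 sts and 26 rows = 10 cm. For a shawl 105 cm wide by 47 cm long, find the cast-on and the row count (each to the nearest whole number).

Stitch gauge = 20/10 = 2 sts/cm; 105 × 2 = 210.00 → 210 sts.
Row gauge = 26/10 = 2.6 rows/cm; 47 × 2.6 = 122.20 → 122 rows.

Cast on 210 stitches and work 122 rows.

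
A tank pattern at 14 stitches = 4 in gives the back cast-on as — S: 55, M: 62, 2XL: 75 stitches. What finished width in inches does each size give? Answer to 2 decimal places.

S 15.71 inches; M 17.71 inches; 2XL 21.43 inches.

14/4 = 3.5 sts per in.
S: 55 / 3.5 = 15.714 → 15.71 in.
M: 62 / 3.5 = 17.714 → 17.71 in.
2XL: 75 / 3.5 = 21.429 → 21.43 in.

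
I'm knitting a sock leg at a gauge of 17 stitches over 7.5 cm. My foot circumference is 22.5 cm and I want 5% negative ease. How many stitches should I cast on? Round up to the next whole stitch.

Cast on 49 stitches.

Finished = 22.5 × 0.95 = 21.38 cm.
17 / 7.5 = 2.267 sts per cm.
21.38 × 2.267 = 48.45 sts.
→ 49 sts.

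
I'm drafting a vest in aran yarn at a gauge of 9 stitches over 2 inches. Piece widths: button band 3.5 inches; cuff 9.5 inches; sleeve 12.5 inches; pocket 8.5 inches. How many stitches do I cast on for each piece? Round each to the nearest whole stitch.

Rate = 9/2 = 4.5 sts per in.
button band: 3.5 × 4.5 = 15.75 → 16.
cuff: 9.5 × 4.5 = 42.75 → 43.
sleeve: 12.5 × 4.5 = 56.25 → 56.
pocket: 8.5 × 4.5 = 38.25 → 38.

button band 16; cuff 43; sleeve 56; pocket 38.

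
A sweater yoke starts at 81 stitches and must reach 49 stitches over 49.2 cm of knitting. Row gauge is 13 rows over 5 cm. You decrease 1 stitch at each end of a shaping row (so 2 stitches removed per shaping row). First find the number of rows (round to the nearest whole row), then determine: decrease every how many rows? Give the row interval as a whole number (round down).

Rows = 49.2 × 2.6 = 127.9 → 128 rows.
Stitches to remove: 32 → 16 shaping rows (at 2 st each).
128 / 16 = 8.00 → every 8 rows.

Decrease every 8th row.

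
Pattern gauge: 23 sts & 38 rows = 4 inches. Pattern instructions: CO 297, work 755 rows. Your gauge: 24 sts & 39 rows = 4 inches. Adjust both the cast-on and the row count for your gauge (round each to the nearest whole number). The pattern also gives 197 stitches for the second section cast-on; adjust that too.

Cast on 310 stitches; work 775 rows; second section cast-on 206 stitches.

Stitches: 297 × 24/23 = 309.91 → 310.
Rows: 755 × 39/38 = 774.87 → 775.
second section cast-on: 197 × 24/23 = 205.57 → 206.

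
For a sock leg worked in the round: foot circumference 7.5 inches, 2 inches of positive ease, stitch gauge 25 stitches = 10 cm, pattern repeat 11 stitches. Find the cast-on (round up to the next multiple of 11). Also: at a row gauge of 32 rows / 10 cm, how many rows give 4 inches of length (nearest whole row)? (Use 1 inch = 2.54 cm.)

Cast on 66 stitches; work 33 rows.

Finished = 7.5 + 2 = 9.5 inches.
9.5 inches × 2.54 = 24.13 cm.
25/10 = 2.5 sts per cm; 24.13 × 2.5 = 60.33 sts.
Next multiple of 11 → 66.
4 inches = 10.16 cm; × 3.2 = 32.51 → 33 rows.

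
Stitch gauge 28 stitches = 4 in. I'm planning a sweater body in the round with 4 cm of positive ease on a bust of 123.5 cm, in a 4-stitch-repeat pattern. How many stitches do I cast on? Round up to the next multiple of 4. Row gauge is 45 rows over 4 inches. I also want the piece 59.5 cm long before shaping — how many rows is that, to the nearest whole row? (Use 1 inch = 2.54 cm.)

Finished = 123.5 + 4 = 127.5 cm.
127.5 cm × 1/2.54 = 50.20 inches.
28/4 = 7 sts per in; 50.20 × 7 = 351.38 sts.
Next multiple of 4 → 352.
59.5 cm = 23.43 inches; × 11.25 = 263.53 → 264 rows.

Cast on 352 stitches; work 264 rows.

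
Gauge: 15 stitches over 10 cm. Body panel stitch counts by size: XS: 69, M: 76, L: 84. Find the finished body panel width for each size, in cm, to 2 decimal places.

15/10 = 1.5 sts per cm.
XS: 69 / 1.5 = 46.000 → 46.00 cm.
M: 76 / 1.5 = 50.667 → 50.67 cm.
L: 84 / 1.5 = 56.000 → 56.00 cm.

XS 46.00 cm; M 50.67 cm; L 56.00 cm.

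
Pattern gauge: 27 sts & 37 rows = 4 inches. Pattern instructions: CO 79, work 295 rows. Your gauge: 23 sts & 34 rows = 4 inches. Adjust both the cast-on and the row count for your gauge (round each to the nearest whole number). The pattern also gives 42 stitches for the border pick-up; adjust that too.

Cast on 67 stitches; work 271 rows; border pick-up 36 stitches.

Stitches: 79 × 23/27 = 67.30 → 67.
Rows: 295 × 34/37 = 271.08 → 271.
border pick-up: 42 × 23/27 = 35.78 → 36.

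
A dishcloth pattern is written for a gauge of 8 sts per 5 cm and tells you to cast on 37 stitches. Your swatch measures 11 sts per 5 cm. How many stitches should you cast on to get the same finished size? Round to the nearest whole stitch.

Scale factor = 11 / 8 = 1.375.
37 × 11 / 8 = 50.88 sts.
→ 51 sts.

Cast on 51 stitches.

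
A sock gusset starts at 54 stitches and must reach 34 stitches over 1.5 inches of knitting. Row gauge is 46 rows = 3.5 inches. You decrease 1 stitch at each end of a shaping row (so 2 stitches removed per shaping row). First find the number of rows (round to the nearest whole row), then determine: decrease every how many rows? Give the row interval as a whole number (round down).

Decrease every 2nd row.

Rows = 1.5 × 13.143 = 19.7 → 20 rows.
Stitches to remove: 20 → 10 shaping rows (at 2 st each).
20 / 10 = 2.00 → every 2 rows.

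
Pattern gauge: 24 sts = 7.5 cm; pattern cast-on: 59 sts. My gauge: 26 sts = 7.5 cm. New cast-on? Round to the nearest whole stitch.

Scale factor = 26 / 24 = 1.083.
59 × 26 / 24 = 63.92 sts.
→ 64 sts.

Cast on 64 stitches.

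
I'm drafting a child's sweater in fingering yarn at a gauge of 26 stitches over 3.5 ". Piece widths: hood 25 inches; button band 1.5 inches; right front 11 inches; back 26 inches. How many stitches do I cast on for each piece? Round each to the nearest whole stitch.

hood 186; button band 11; right front 82; back 193.

Rate = 26/3.5 = 7.429 sts per in.
hood: 25 × 7.429 = 185.71 → 186.
button band: 1.5 × 7.429 = 11.14 → 11.
right front: 11 × 7.429 = 81.71 → 82.
back: 26 × 7.429 = 193.14 → 193.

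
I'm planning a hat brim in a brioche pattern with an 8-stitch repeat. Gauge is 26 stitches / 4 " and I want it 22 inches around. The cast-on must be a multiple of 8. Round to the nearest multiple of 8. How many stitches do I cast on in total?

26 / 4 = 6.5 sts per inch.
22 × 6.5 = 143.00 sts.
Nearest multiple of 8: 144.

CO 144 sts.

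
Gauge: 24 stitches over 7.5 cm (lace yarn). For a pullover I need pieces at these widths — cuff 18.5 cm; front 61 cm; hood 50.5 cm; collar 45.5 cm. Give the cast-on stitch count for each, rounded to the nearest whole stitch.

Rate = 24/7.5 = 3.2 sts per cm.
cuff: 18.5 × 3.2 = 59.20 → 59.
front: 61 × 3.2 = 195.20 → 195.
hood: 50.5 × 3.2 = 161.60 → 162.
collar: 45.5 × 3.2 = 145.60 → 146.

cuff 59; front 195; hood 162; collar 146.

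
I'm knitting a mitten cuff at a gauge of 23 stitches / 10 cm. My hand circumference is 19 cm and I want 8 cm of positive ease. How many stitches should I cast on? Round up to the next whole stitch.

63 stitches.

Finished = 19 + 8 = 27 cm.
23 / 10 = 2.3 sts per cm.
27.00 × 2.3 = 62.10 sts.
→ 63 sts.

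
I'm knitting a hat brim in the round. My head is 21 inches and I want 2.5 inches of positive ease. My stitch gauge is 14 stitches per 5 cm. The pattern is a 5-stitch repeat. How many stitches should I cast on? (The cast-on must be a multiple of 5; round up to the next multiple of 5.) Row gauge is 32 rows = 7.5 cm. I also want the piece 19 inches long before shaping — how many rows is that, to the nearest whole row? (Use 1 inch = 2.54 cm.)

Cast on 170 stitches; work 206 rows.

Finished = 21 + 2.5 = 23.5 inches.
23.5 inches × 2.54 = 59.69 cm.
14/5 = 2.8 sts per cm; 59.69 × 2.8 = 167.13 sts.
Next multiple of 5 → 170.
19 inches = 48.26 cm; × 4.267 = 205.91 → 206 rows.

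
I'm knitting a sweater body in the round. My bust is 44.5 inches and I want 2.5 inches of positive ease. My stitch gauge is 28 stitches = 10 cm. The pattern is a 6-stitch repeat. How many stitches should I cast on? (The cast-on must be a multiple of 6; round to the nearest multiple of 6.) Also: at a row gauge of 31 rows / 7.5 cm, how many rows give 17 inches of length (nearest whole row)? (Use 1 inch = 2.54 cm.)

Cast on 336 stitches; work 178 rows.

Finished = 44.5 + 2.5 = 47 inches.
47 inches × 2.54 = 119.38 cm.
28/10 = 2.8 sts per cm; 119.38 × 2.8 = 334.26 sts.
Nearest multiple of 6 → 336.
17 inches = 43.18 cm; × 4.133 = 178.48 → 178 rows.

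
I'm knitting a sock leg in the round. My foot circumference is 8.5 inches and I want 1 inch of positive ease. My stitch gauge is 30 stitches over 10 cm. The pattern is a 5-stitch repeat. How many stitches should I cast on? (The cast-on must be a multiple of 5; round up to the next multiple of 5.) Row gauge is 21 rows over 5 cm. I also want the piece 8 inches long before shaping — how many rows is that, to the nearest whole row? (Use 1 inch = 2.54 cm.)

Finished = 8.5 + 1 = 9.5 inches.
9.5 inches × 2.54 = 24.13 cm.
30/10 = 3 sts per cm; 24.13 × 3 = 72.39 sts.
Next multiple of 5 → 75.
8 inches = 20.32 cm; × 4.2 = 85.34 → 85 rows.

Cast on 75 stitches; work 85 rows.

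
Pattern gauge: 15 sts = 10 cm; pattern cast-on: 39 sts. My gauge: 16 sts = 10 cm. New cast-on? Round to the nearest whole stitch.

42 stitches.

Scale factor = 16 / 15 = 1.067.
39 × 16 / 15 = 41.60 sts.
→ 42 sts.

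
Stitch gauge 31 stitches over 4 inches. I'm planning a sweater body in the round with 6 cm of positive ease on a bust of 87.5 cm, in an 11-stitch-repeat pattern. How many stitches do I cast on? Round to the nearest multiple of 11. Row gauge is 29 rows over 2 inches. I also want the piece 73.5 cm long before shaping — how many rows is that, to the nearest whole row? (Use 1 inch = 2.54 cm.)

Finished = 87.5 + 6 = 93.5 cm.
93.5 cm × 1/2.54 = 36.81 inches.
31/4 = 7.75 sts per in; 36.81 × 7.75 = 285.29 sts.
Nearest multiple of 11 → 286.
73.5 cm = 28.94 inches; × 14.5 = 419.59 → 420 rows.

Cast on 286 stitches; work 420 rows.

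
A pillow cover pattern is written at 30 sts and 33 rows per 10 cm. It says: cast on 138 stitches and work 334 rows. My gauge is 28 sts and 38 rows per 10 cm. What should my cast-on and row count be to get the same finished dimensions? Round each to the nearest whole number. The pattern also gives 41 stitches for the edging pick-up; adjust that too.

Cast on 129 stitches; work 385 rows; edging pick-up 38 stitches.

Stitches: 138 × 28/30 = 128.80 → 129.
Rows: 334 × 38/33 = 384.61 → 385.
edging pick-up: 41 × 28/30 = 38.27 → 38.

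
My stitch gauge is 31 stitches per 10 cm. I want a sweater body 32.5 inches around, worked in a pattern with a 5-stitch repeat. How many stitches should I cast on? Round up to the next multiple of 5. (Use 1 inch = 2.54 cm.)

32.5 in = 32.5 × 2.54 = 82.55 cm.
31 / 10 = 3.1 sts/cm.
82.55 × 3.1 = 255.91 sts.
→ 260.

260 stitches.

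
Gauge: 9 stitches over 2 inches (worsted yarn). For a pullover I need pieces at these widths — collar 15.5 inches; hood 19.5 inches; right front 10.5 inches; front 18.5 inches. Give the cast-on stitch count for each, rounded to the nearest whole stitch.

collar 70; hood 88; right front 47; front 83.

Rate = 9/2 = 4.5 sts per in.
collar: 15.5 × 4.5 = 69.75 → 70.
hood: 19.5 × 4.5 = 87.75 → 88.
right front: 10.5 × 4.5 = 47.25 → 47.
front: 18.5 × 4.5 = 83.25 → 83.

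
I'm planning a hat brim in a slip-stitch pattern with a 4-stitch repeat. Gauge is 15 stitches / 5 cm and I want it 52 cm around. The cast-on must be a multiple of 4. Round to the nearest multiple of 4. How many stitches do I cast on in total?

15 / 5 = 3 sts per cm.
52 × 3 = 156.00 sts.
Nearest multiple of 4: 156.

156 stitches.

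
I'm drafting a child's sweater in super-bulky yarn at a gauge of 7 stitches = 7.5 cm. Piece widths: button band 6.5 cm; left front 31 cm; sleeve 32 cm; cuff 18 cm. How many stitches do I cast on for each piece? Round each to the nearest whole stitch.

button band 6; left front 29; sleeve 30; cuff 17.

Rate = 7/7.5 = 0.933 sts per cm.
button band: 6.5 × 0.933 = 6.07 → 6.
left front: 31 × 0.933 = 28.93 → 29.
sleeve: 32 × 0.933 = 29.87 → 30.
cuff: 18 × 0.933 = 16.80 → 17.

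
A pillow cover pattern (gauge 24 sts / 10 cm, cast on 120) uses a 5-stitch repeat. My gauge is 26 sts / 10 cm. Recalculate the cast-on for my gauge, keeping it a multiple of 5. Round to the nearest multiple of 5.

120 × 26 / 24 = 130.00.
Nearest multiple of 5: 130.

Cast on 130 stitches.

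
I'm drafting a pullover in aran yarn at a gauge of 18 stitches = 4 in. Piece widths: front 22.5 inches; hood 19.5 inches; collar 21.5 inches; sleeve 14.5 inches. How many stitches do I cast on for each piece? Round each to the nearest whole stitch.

front 101; hood 88; collar 97; sleeve 65.

Rate = 18/4 = 4.5 sts per in.
front: 22.5 × 4.5 = 101.25 → 101.
hood: 19.5 × 4.5 = 87.75 → 88.
collar: 21.5 × 4.5 = 96.75 → 97.
sleeve: 14.5 × 4.5 = 65.25 → 65.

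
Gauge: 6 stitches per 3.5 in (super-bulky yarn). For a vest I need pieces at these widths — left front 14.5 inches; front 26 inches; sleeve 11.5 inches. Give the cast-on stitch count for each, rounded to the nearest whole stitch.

left front 25; front 45; sleeve 20.

Rate = 6/3.5 = 1.714 sts per in.
left front: 14.5 × 1.714 = 24.86 → 25.
front: 26 × 1.714 = 44.57 → 45.
sleeve: 11.5 × 1.714 = 19.71 → 20.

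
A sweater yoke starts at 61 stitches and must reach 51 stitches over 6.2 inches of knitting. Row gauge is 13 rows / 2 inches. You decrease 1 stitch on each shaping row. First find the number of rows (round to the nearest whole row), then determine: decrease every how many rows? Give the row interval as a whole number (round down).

Rows = 6.2 × 6.5 = 40.3 → 40 rows.
Stitches to remove: 10 → 10 shaping rows (at 1 st each).
40 / 10 = 4.00 → every 4 rows.

Decrease every 4th row.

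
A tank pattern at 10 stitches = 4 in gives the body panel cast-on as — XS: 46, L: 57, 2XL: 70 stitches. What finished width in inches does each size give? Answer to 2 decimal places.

XS 18.40 inches; L 22.80 inches; 2XL 28.00 inches.

10/4 = 2.5 sts per in.
XS: 46 / 2.5 = 18.400 → 18.40 in.
L: 57 / 2.5 = 22.800 → 22.80 in.
2XL: 70 / 2.5 = 28.000 → 28.00 in.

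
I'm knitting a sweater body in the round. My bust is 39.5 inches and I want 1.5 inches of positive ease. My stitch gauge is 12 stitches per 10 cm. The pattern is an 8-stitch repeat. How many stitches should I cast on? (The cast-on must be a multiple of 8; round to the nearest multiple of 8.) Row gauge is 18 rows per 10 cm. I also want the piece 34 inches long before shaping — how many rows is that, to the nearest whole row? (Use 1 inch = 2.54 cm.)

Cast on 128 stitches; work 155 rows.

Finished = 39.5 + 1.5 = 41 inches.
41 inches × 2.54 = 104.14 cm.
12/10 = 1.2 sts per cm; 104.14 × 1.2 = 124.97 sts.
Nearest multiple of 8 → 128.
34 inches = 86.36 cm; × 1.8 = 155.45 → 155 rows.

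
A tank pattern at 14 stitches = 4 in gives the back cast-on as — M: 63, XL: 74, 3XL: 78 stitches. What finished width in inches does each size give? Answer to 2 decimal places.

14/4 = 3.5 sts per in.
M: 63 / 3.5 = 18.000 → 18.00 in.
XL: 74 / 3.5 = 21.143 → 21.14 in.
3XL: 78 / 3.5 = 22.286 → 22.29 in.

M 18.00 inches; XL 21.14 inches; 3XL 22.29 inches.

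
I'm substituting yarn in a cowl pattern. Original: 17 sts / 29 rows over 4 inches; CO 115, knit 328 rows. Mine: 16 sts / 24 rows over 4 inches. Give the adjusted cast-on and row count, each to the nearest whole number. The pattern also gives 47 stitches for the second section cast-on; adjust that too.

Stitches: 115 × 16/17 = 108.24 → 108.
Rows: 328 × 24/29 = 271.45 → 271.
second section cast-on: 47 × 16/17 = 44.24 → 44.

Cast on 108 stitches; work 271 rows; second section cast-on 44 stitches.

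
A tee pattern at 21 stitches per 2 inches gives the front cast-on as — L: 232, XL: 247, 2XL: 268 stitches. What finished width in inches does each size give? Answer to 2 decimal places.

21/2 = 10.5 sts per in.
L: 232 / 10.5 = 22.095 → 22.10 in.
XL: 247 / 10.5 = 23.524 → 23.52 in.
2XL: 268 / 10.5 = 25.524 → 25.52 in.

L 22.10 inches; XL 23.52 inches; 2XL 25.52 inches.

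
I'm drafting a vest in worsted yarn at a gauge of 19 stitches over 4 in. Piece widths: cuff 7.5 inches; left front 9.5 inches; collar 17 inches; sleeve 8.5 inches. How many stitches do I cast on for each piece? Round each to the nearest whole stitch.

Rate = 19/4 = 4.75 sts per in.
cuff: 7.5 × 4.75 = 35.62 → 36.
left front: 9.5 × 4.75 = 45.12 → 45.
collar: 17 × 4.75 = 80.75 → 81.
sleeve: 8.5 × 4.75 = 40.38 → 40.

cuff 36; left front 45; collar 81; sleeve 40.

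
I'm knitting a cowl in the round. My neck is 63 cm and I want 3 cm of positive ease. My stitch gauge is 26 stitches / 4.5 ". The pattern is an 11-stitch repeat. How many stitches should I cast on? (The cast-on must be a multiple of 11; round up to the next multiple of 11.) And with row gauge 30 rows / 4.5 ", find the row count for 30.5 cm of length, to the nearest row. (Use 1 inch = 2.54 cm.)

Finished = 63 + 3 = 66 cm.
66 cm × 1/2.54 = 25.98 inches.
26/4.5 = 5.778 sts per in; 25.98 × 5.778 = 150.13 sts.
Next multiple of 11 → 154.
30.5 cm = 12.01 inches; × 6.667 = 80.05 → 80 rows.

Cast on 154 stitches; work 80 rows.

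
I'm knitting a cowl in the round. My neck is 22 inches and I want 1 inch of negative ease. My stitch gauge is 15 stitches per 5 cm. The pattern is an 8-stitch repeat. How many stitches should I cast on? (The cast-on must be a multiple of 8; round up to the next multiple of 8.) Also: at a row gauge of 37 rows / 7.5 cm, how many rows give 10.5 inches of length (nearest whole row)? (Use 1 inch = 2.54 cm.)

Finished = 22 − 1 = 21 inches.
21 inches × 2.54 = 53.34 cm.
15/5 = 3 sts per cm; 53.34 × 3 = 160.02 sts.
Next multiple of 8 → 168.
10.5 inches = 26.67 cm; × 4.933 = 131.57 → 132 rows.

Cast on 168 stitches; work 132 rows.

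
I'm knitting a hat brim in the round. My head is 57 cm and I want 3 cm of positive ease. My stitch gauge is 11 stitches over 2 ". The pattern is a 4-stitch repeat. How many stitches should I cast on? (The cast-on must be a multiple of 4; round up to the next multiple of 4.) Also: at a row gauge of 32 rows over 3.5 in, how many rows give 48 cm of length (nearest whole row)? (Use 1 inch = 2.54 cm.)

Cast on 132 stitches; work 173 rows.

Finished = 57 + 3 = 60 cm.
60 cm × 1/2.54 = 23.62 inches.
11/2 = 5.5 sts per in; 23.62 × 5.5 = 129.92 sts.
Next multiple of 4 → 132.
48 cm = 18.90 inches; × 9.143 = 172.78 → 173 rows.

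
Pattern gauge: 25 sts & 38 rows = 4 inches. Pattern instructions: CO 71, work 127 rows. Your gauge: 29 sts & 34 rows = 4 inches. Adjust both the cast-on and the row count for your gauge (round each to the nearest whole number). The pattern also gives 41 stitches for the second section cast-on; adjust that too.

Cast on 82 stitches; work 114 rows; second section cast-on 48 stitches.

Stitches: 71 × 29/25 = 82.36 → 82.
Rows: 127 × 34/38 = 113.63 → 114.
second section cast-on: 41 × 29/25 = 47.56 → 48.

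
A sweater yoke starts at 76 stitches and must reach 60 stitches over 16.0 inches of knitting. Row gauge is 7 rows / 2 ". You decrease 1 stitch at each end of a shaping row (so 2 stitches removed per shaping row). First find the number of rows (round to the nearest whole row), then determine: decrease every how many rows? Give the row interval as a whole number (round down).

Rows = 16.0 × 3.5 = 56.0 → 56 rows.
Stitches to remove: 16 → 8 shaping rows (at 2 st each).
56 / 8 = 7.00 → every 7 rows.

Decrease every 7th row.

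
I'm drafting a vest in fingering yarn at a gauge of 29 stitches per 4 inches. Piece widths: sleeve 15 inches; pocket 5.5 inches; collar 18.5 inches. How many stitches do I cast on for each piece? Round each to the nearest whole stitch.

sleeve 109; pocket 40; collar 134.

Rate = 29/4 = 7.25 sts per in.
sleeve: 15 × 7.25 = 108.75 → 109.
pocket: 5.5 × 7.25 = 39.88 → 40.
collar: 18.5 × 7.25 = 134.12 → 134.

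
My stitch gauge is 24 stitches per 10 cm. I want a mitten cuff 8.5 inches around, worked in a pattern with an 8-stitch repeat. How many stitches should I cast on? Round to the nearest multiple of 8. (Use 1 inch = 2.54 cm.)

8.5 in = 8.5 × 2.54 = 21.59 cm.
24 / 10 = 2.4 sts/cm.
21.59 × 2.4 = 51.82 sts.
→ 48.

CO 48 sts.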